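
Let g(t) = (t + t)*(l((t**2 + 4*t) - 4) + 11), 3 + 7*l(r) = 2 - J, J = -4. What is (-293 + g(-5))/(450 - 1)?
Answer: -2851/3143 ≈ -0.90709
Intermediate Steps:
l(r) = 3/7 (l(r) = -3/7 + (2 - 1*(-4))/7 = -3/7 + (2 + 4)/7 = -3/7 + (1/7)*6 = -3/7 + 6/7 = 3/7)
g(t) = 160*t/7 (g(t) = (t + t)*(3/7 + 11) = (2*t)*(80/7) = 160*t/7)
(-293 + g(-5))/(450 - 1) = (-293 + (160/7)*(-5))/(450 - 1) = (-293 - 800/7)/449 = -2851/7*1/449 = -2851/3143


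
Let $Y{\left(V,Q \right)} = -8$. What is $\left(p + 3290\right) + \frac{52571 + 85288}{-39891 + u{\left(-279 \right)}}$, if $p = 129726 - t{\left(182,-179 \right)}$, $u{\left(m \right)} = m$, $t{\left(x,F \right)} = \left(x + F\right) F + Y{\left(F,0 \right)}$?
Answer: $\frac{1788335837}{13390} \approx 1.3356 \cdot 10^{5}$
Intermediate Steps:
$t{\left(x,F \right)} = -8 + F \left(F + x\right)$ ($t{\left(x,F \right)} = \left(x + F\right) F - 8 = \left(F + x\right) F - 8 = F \left(F + x\right) - 8 = -8 + F \left(F + x\right)$)
$p = 130271$ ($p = 129726 - \left(-8 + \left(-179\right)^{2} - 32578\right) = 129726 - \left(-8 + 32041 - 32578\right) = 129726 - -545 = 129726 + 545 = 130271$)
$\left(p + 3290\right) + \frac{52571 + 85288}{-39891 + u{\left(-279 \right)}} = \left(130271 + 3290\right) + \frac{52571 + 85288}{-39891 - 279} = 133561 + \frac{137859}{-40170} = 133561 + 137859 \left(- \frac{1}{40170}\right) = 133561 - \frac{45953}{13390} = \frac{1788335837}{13390}$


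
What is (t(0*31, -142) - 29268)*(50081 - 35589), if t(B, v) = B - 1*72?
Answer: -425195280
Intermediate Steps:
t(B, v) = -72 + B (t(B, v) = B - 72 = -72 + B)
(t(0*31, -142) - 29268)*(50081 - 35589) = ((-72 + 0*31) - 29268)*(50081 - 35589) = ((-72 + 0) - 29268)*14492 = (-72 - 29268)*14492 = -29340*14492 = -425195280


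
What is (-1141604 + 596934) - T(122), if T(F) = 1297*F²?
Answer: -19849218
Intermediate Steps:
(-1141604 + 596934) - T(122) = (-1141604 + 596934) - 1297*122² = -544670 - 1297*14884 = -544670 - 1*19304548 = -544670 - 19304548 = -19849218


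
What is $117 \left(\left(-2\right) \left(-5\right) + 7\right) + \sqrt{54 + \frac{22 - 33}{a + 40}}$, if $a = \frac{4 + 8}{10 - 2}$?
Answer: $1989 + \frac{2 \sqrt{92545}}{83} \approx 1996.3$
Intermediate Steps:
$a = \frac{3}{2}$ ($a = \frac{12}{8} = 12 \cdot \frac{1}{8} = \frac{3}{2} \approx 1.5$)
$117 \left(\left(-2\right) \left(-5\right) + 7\right) + \sqrt{54 + \frac{22 - 33}{a + 40}} = 117 \left(\left(-2\right) \left(-5\right) + 7\right) + \sqrt{54 + \frac{22 - 33}{\frac{3}{2} + 40}} = 117 \left(10 + 7\right) + \sqrt{54 - \frac{11}{\frac{83}{2}}} = 117 \cdot 17 + \sqrt{54 - \frac{22}{83}} = 1989 + \sqrt{54 - \frac{22}{83}} = 1989 + \sqrt{\frac{4460}{83}} = 1989 + \frac{2 \sqrt{92545}}{83}$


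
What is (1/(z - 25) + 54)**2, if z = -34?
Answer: 10144225/3481 ≈ 2914.2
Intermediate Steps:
(1/(z - 25) + 54)**2 = (1/(-34 - 25) + 54)**2 = (1/(-59) + 54)**2 = (-1/59 + 54)**2 = (3185/59)**2 = 10144225/3481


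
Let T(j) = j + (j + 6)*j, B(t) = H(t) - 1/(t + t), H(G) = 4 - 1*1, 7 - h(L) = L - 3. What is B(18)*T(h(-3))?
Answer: 6955/9 ≈ 772.78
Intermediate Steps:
h(L) = 10 - L (h(L) = 7 - (L - 3) = 7 - (-3 + L) = 7 + (3 - L) = 10 - L)
H(G) = 3 (H(G) = 4 - 1 = 3)
B(t) = 3 - 1/(2*t) (B(t) = 3 - 1/(t + t) = 3 - 1/(2*t))
T(j) = j + j*(6 + j) (T(j) = j + (6 + j)*j = j + j*(6 + j))
B(18)*T(h(-3)) = (3 - ½/18)*((10 - 1*(-3))*(7 + (10 - 1*(-3)))) = (3 - ½*1/18)*((10 + 3)*(7 + (10 + 3))) = (3 - 1/36)*(13*(7 + 13)) = 107*(13*20)/36 = (107/36)*260 = 6955/9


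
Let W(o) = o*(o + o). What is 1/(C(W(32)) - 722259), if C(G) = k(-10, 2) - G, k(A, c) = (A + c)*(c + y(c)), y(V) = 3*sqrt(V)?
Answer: -241441/174881269059 + 8*sqrt(2)/174881269059 ≈ -1.3805e-6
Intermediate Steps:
k(A, c) = (A + c)*(c + 3*sqrt(c))
W(o) = 2*o**2 (W(o) = o*(2*o) = 2*o**2)
C(G) = -16 - G - 24*sqrt(2) (C(G) = (2**2 + 3*2**(3/2) - 10*2 + 3*(-10)*sqrt(2)) - G = (4 + 3*(2*sqrt(2)) - 20 - 30*sqrt(2)) - G = (4 + 6*sqrt(2) - 20 - 30*sqrt(2)) - G = (-16 - 24*sqrt(2)) - G = -16 - G - 24*sqrt(2))
1/(C(W(32)) - 722259) = 1/((-16 - 2*32**2 - 24*sqrt(2)) - 722259) = 1/((-16 - 2*1024 - 24*sqrt(2)) - 722259) = 1/((-16 - 1*2048 - 24*sqrt(2)) - 722259) = 1/((-16 - 2048 - 24*sqrt(2)) - 722259) = 1/((-2064 - 24*sqrt(2)) - 722259) = 1/(-724323 - 24*sqrt(2))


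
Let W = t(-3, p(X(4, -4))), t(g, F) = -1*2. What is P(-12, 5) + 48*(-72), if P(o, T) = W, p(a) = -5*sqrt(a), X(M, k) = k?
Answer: -3458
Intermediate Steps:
t(g, F) = -2
W = -2
P(o, T) = -2
P(-12, 5) + 48*(-72) = -2 + 48*(-72) = -2 - 3456 = -3458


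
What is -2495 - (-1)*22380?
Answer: 19885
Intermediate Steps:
-2495 - (-1)*22380 = -2495 - 1*(-22380) = -2495 + 22380 = 19885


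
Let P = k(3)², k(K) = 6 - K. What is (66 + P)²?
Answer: 5625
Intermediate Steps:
P = 9 (P = (6 - 1*3)² = (6 - 3)² = 3² = 9)
(66 + P)² = (66 + 9)² = 75² = 5625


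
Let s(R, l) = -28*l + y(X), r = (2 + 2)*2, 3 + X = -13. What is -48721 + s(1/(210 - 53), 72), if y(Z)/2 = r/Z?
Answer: -50738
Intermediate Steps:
X = -16 (X = -3 - 13 = -16)
r = 8 (r = 4*2 = 8)
y(Z) = 16/Z (y(Z) = 2*(8/Z) = 16/Z)
s(R, l) = -1 - 28*l (s(R, l) = -28*l + 16/(-16) = -28*l + 16*(-1/16) = -28*l - 1 = -1 - 28*l)
-48721 + s(1/(210 - 53), 72) = -48721 + (-1 - 28*72) = -48721 + (-1 - 2016) = -48721 - 2017 = -50738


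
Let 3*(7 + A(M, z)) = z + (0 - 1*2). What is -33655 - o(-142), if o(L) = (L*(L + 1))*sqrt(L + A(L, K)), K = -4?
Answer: -33655 - 20022*I*sqrt(151) ≈ -33655.0 - 2.4603e+5*I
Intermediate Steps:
A(M, z) = -23/3 + z/3 (A(M, z) = -7 + (z + (0 - 1*2))/3 = -7 + (z + (0 - 2))/3 = -7 + (z - 2)/3 = -7 + (-2 + z)/3 = -7 + (-2/3 + z/3) = -23/3 + z/3)
o(L) = L*sqrt(-9 + L)*(1 + L) (o(L) = (L*(L + 1))*sqrt(L + (-23/3 + (1/3)*(-4))) = (L*(1 + L))*sqrt(L + (-23/3 - 4/3)) = (L*(1 + L))*sqrt(L - 9) = (L*(1 + L))*sqrt(-9 + L) = L*sqrt(-9 + L)*(1 + L))
-33655 - o(-142) = -33655 - (-142)*sqrt(-9 - 142)*(1 - 142) = -33655 - (-142)*sqrt(-151)*(-141) = -33655 - (-142)*I*sqrt(151)*(-141) = -33655 - 20022*I*sqrt(151)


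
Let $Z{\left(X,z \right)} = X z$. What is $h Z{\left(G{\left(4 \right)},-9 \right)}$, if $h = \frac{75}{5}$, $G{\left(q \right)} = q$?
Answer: $-540$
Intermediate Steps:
$h = 15$ ($h = 75 \cdot \frac{1}{5} = 15$)
$h Z{\left(G{\left(4 \right)},-9 \right)} = 15 \cdot 4 \left(-9\right) = 15 \left(-36\right) = -540$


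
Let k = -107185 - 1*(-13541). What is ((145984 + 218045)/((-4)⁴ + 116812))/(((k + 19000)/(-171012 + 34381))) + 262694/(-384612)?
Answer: 4208541029683835/840225662872176 ≈ 5.0088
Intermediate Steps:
k = -93644 (k = -107185 + 13541 = -93644)
((145984 + 218045)/((-4)⁴ + 116812))/(((k + 19000)/(-171012 + 34381))) + 262694/(-384612) = ((145984 + 218045)/((-4)⁴ + 116812))/(((-93644 + 19000)/(-171012 + 34381))) + 262694/(-384612) = (364029/(256 + 116812))/((-74644/(-136631))) + 262694*(-1/384612) = (364029/117068)/((-74644*(-1/136631))) - 131347/192306 = (364029*(1/117068))/(74644/136631) - 131347/192306 = (364029/117068)*(136631/74644) - 131347/192306 = 49737646299/8738423792 - 131347/192306 = 4208541029683835/840225662872176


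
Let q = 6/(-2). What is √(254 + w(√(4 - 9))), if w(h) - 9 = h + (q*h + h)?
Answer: √(263 - I*√5) ≈ 16.217 - 0.06894*I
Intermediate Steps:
q = -3 (q = 6*(-½) = -3)
w(h) = 9 - h (w(h) = 9 + (h + (-3*h + h)) = 9 + (h - 2*h) = 9 - h)
√(254 + w(√(4 - 9))) = √(254 + (9 - √(4 - 9))) = √(254 + (9 - √(-5))) = √(254 + (9 - I*√5)) = √(263 - I*√5)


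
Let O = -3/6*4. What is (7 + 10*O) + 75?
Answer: 62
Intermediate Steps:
O = -2 (O = -3*1/6*4 = -1/2*4 = -2)
(7 + 10*O) + 75 = (7 + 10*(-2)) + 75 = (7 - 20) + 75 = -13 + 75 = 62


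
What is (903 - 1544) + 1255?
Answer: 614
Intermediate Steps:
(903 - 1544) + 1255 = -641 + 1255 = 614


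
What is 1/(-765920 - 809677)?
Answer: -1/1575597 ≈ -6.3468e-7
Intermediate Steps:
1/(-765920 - 809677) = 1/(-1575597) = -1/1575597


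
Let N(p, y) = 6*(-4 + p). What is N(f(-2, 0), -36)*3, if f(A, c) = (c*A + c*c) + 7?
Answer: 54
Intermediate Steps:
f(A, c) = 7 + c² + A*c (f(A, c) = (A*c + c²) + 7 = (c² + A*c) + 7 = 7 + c² + A*c)
N(p, y) = -24 + 6*p
N(f(-2, 0), -36)*3 = (-24 + 6*(7 + 0² - 2*0))*3 = (-24 + 6*(7 + 0 + 0))*3 = (-24 + 6*7)*3 = (-24 + 42)*3 = 18*3 = 54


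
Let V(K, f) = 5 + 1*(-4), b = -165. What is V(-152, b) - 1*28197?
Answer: -28196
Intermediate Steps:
V(K, f) = 1 (V(K, f) = 5 - 4 = 1)
V(-152, b) - 1*28197 = 1 - 1*28197 = 1 - 28197 = -28196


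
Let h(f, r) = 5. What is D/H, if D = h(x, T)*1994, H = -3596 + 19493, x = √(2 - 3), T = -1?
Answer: 9970/15897 ≈ 0.62716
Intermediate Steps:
x = I (x = √(-1) = I ≈ 1.0*I)
H = 15897
D = 9970 (D = 5*1994 = 9970)
D/H = 9970/15897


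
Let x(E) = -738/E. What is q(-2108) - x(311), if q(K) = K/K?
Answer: 1049/311 ≈ 3.3730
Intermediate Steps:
q(K) = 1
q(-2108) - x(311) = 1 - (-738)/311 = 1 - 1*(-738/311) = 1 + 738/311 = 1049/311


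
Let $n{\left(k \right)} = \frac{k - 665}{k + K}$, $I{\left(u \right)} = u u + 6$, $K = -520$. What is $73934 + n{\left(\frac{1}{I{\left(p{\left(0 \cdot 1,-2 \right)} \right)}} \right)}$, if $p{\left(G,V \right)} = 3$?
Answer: $\frac{576621240}{7799} \approx 73935.0$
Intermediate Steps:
$I{\left(u \right)} = 6 + u^{2}$ ($I{\left(u \right)} = u^{2} + 6 = 6 + u^{2}$)
$n{\left(k \right)} = \frac{-665 + k}{-520 + k}$ ($n{\left(k \right)} = \frac{k - 665}{k - 520} = \frac{-665 + k}{-520 + k}$)
$73934 + n{\left(\frac{1}{I{\left(p{\left(0 \cdot 1,-2 \right)} \right)}} \right)} = 73934 + \frac{-665 + \frac{1}{6 + 3^{2}}}{-520 + \frac{1}{6 + 3^{2}}} = 73934 + \frac{-665 + \frac{1}{6 + 9}}{-520 + \frac{1}{6 + 9}} = 73934 + \frac{-665 + \frac{1}{15}}{-520 + \frac{1}{15}} = 73934 + \frac{1}{- \frac{7799}{15}} \left(- \frac{9974}{15}\right) = 73934 - - \frac{9974}{7799} = 73934 + \frac{9974}{7799} = \frac{576621240}{7799}$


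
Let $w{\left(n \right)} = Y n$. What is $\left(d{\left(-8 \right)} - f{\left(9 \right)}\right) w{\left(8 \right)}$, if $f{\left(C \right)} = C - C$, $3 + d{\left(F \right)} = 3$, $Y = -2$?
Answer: $0$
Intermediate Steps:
$d{\left(F \right)} = 0$ ($d{\left(F \right)} = -3 + 3 = 0$)
$f{\left(C \right)} = 0$
$w{\left(n \right)} = - 2 n$
$\left(d{\left(-8 \right)} - f{\left(9 \right)}\right) w{\left(8 \right)} = \left(0 - 0\right) \left(\left(-2\right) 8\right) = \left(0 + 0\right) \left(-16\right) = 0 \left(-16\right) = 0$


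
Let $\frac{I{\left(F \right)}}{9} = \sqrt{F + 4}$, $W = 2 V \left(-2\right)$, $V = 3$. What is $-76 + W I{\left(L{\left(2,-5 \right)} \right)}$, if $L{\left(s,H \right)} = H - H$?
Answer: $-292$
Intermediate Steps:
$L{\left(s,H \right)} = 0$
$W = -12$ ($W = 2 \cdot 3 \left(-2\right) = 6 \left(-2\right) = -12$)
$I{\left(F \right)} = 9 \sqrt{4 + F}$ ($I{\left(F \right)} = 9 \sqrt{F + 4} = 9 \sqrt{4 + F}$)
$-76 + W I{\left(L{\left(2,-5 \right)} \right)} = -76 - 12 \cdot 9 \sqrt{4 + 0} = -76 - 12 \cdot 9 \sqrt{4} = -76 - 12 \cdot 9 \cdot 2 = -76 - 216 = -292$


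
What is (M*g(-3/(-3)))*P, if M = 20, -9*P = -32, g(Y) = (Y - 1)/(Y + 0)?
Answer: 0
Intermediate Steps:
g(Y) = (-1 + Y)/Y
P = 32/9 (P = -1/9*(-32) = 32/9 ≈ 3.5556)
(M*g(-3/(-3)))*P = (20*((-1 - 3/(-3))/((-3/(-3)))))*(32/9) = (20*((-1 - 3*(-1/3))/((-3*(-1/3)))))*(32/9) = (20*((-1 + 1)/1))*(32/9) = (20*(1*0))*(32/9) = (20*0)*(32/9) = 0*(32/9) = 0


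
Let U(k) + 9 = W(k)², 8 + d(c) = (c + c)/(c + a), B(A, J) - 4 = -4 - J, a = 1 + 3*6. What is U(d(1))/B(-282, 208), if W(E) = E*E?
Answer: -2989237/160000 ≈ -18.683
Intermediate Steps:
a = 19 (a = 1 + 18 = 19)
B(A, J) = -J (B(A, J) = 4 + (-4 - J) = -J)
d(c) = -8 + 2*c/(19 + c) (d(c) = -8 + (c + c)/(c + 19) = -8 + (2*c)/(19 + c) = -8 + 2*c/(19 + c))
W(E) = E²
U(k) = -9 + k⁴ (U(k) = -9 + (k²)² = -9 + k⁴)
U(d(1))/B(-282, 208) = (-9 + (2*(-76 - 3*1)/(19 + 1))⁴)/((-1*208)) = (-9 + (2*(-76 - 3)/20)⁴)/(-208) = (-9 + (2*(1/20)*(-79))⁴)*(-1/208) = (-9 + (-79/10)⁴)*(-1/208) = (-9 + 38950081/10000)*(-1/208) = (38860081/10000)*(-1/208) = -2989237/160000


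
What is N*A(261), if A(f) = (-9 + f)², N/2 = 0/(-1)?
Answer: 0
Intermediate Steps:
N = 0 (N = 2*(0/(-1)) = 2*(0*(-1)) = 2*0 = 0)
N*A(261) = 0*(-9 + 261)² = 0*252² = 0*63504 = 0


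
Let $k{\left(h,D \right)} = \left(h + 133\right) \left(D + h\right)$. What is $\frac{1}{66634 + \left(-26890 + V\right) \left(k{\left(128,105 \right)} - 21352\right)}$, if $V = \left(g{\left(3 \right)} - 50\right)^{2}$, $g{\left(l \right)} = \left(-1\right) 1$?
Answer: $- \frac{1}{958401595} \approx -1.0434 \cdot 10^{-9}$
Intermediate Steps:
$g{\left(l \right)} = -1$
$k{\left(h,D \right)} = \left(133 + h\right) \left(D + h\right)$
$V = 2601$ ($V = \left(-1 - 50\right)^{2} = \left(-51\right)^{2} = 2601$)
$\frac{1}{66634 + \left(-26890 + V\right) \left(k{\left(128,105 \right)} - 21352\right)} = \frac{1}{66634 + \left(-26890 + 2601\right) \left(\left(128^{2} + 133 \cdot 105 + 133 \cdot 128 + 105 \cdot 128\right) - 21352\right)} = \frac{1}{66634 - 24289 \left(\left(16384 + 13965 + 17024 + 13440\right) - 21352\right)} = \frac{1}{66634 - 24289 \left(60813 - 21352\right)} = \frac{1}{66634 - 958468229} = \frac{1}{-958401595} = - \frac{1}{958401595}$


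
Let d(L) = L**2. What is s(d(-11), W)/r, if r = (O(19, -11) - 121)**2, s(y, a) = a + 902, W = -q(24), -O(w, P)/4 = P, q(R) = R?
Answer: 878/5929 ≈ 0.14809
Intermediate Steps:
O(w, P) = -4*P
W = -24 (W = -1*24 = -24)
s(y, a) = 902 + a
r = 5929 (r = (-4*(-11) - 121)**2 = (44 - 121)**2 = (-77)**2 = 5929)
s(d(-11), W)/r = (902 - 24)/5929 = 878*(1/5929) = 878/5929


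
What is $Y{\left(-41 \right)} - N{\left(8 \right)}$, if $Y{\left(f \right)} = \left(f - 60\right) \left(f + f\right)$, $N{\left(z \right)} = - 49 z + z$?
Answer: $8666$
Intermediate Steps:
$N{\left(z \right)} = - 48 z$
$Y{\left(f \right)} = 2 f \left(-60 + f\right)$ ($Y{\left(f \right)} = \left(-60 + f\right) 2 f = 2 f \left(-60 + f\right)$)
$Y{\left(-41 \right)} - N{\left(8 \right)} = 2 \left(-41\right) \left(-60 - 41\right) - \left(-48\right) 8 = 2 \left(-41\right) \left(-101\right) - -384 = 8282 + 384 = 8666$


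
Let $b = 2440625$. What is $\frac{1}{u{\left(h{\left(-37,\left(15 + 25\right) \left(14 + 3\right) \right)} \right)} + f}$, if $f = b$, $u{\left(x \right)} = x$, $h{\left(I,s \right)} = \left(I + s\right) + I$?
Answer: $\frac{1}{2441231} \approx 4.0963 \cdot 10^{-7}$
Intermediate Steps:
$h{\left(I,s \right)} = s + 2 I$
$f = 2440625$
$\frac{1}{u{\left(h{\left(-37,\left(15 + 25\right) \left(14 + 3\right) \right)} \right)} + f} = \frac{1}{\left(\left(15 + 25\right) \left(14 + 3\right) + 2 \left(-37\right)\right) + 2440625} = \frac{1}{\left(40 \cdot 17 - 74\right) + 2440625} = \frac{1}{\left(680 - 74\right) + 2440625} = \frac{1}{606 + 2440625} = \frac{1}{2441231}$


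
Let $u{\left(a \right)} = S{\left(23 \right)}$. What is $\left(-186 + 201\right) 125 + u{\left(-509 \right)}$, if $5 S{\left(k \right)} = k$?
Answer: $\frac{9398}{5} \approx 1879.6$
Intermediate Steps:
$S{\left(k \right)} = \frac{k}{5}$
$u{\left(a \right)} = \frac{23}{5}$ ($u{\left(a \right)} = \frac{1}{5} \cdot 23 = \frac{23}{5}$)
$\left(-186 + 201\right) 125 + u{\left(-509 \right)} = \left(-186 + 201\right) 125 + \frac{23}{5} = 15 \cdot 125 + \frac{23}{5} = 1875 + \frac{23}{5} = \frac{9398}{5}$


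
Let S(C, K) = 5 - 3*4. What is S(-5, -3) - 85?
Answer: -92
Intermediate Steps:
S(C, K) = -7 (S(C, K) = 5 - 12 = -7)
S(-5, -3) - 85 = -7 - 85 = -92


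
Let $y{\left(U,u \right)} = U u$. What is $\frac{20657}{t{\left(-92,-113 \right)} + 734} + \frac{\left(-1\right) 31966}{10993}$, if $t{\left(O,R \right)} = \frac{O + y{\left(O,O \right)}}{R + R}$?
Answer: $\frac{23142797017}{865764708} \approx 26.731$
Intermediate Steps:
$t{\left(O,R \right)} = \frac{O + O^{2}}{2 R}$ ($t{\left(O,R \right)} = \frac{O + O O}{R + R} = \frac{O + O^{2}}{2 R}$)
$\frac{20657}{t{\left(-92,-113 \right)} + 734} + \frac{\left(-1\right) 31966}{10993} = \frac{20657}{\frac{1}{2} \left(-92\right) \frac{1}{-113} \left(1 - 92\right) + 734} + \frac{\left(-1\right) 31966}{10993} = \frac{20657}{\frac{1}{2} \left(-92\right) \left(- \frac{1}{113}\right) \left(-91\right) + 734} - \frac{31966}{10993} = \frac{20657}{- \frac{4186}{113} + 734} - \frac{31966}{10993} = \frac{20657}{\frac{78756}{113}} - \frac{31966}{10993} = 20657 \cdot \frac{113}{78756} - \frac{31966}{10993} = \frac{2334241}{78756} - \frac{31966}{10993} = \frac{23142797017}{865764708}$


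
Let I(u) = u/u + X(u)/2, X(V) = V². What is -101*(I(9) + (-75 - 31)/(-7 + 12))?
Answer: -20503/10 ≈ -2050.3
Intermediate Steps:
I(u) = 1 + u²/2 (I(u) = u/u + u²/2 = 1 + u²*(½) = 1 + u²/2)
-101*(I(9) + (-75 - 31)/(-7 + 12)) = -101*((1 + (½)*9²) + (-75 - 31)/(-7 + 12)) = -101*((1 + (½)*81) - 106/5) = -101*((1 + 81/2) - 106*⅕) = -101*(83/2 - 106/5) = -101*203/10 = -20503/10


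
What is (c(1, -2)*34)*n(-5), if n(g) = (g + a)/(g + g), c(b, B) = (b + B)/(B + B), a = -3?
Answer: 34/5 ≈ 6.8000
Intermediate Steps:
c(b, B) = (B + b)/(2*B) (c(b, B) = (B + b)/((2*B)) = (B + b)*(1/(2*B)) = (B + b)/(2*B))
n(g) = (-3 + g)/(2*g) (n(g) = (g - 3)/(g + g) = (-3 + g)/((2*g)) = (-3 + g)*(1/(2*g)) = (-3 + g)/(2*g))
(c(1, -2)*34)*n(-5) = (((½)*(-2 + 1)/(-2))*34)*((½)*(-3 - 5)/(-5)) = (((½)*(-½)*(-1))*34)*((½)*(-⅕)*(-8)) = ((¼)*34)*(⅘) = (17/2)*(⅘) = 34/5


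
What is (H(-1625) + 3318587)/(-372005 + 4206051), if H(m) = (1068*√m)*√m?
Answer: 1583087/3834046 ≈ 0.41290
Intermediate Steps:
H(m) = 1068*m
(H(-1625) + 3318587)/(-372005 + 4206051) = (1068*(-1625) + 3318587)/(-372005 + 4206051) = (-1735500 + 3318587)/3834046 = 1583087*(1/3834046) = 1583087/3834046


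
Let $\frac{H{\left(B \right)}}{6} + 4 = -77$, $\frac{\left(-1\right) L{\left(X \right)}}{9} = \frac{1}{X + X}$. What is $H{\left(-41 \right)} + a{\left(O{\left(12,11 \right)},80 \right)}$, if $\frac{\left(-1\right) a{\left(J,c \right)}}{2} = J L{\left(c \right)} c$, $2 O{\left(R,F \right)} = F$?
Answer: $- \frac{873}{2} \approx -436.5$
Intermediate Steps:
$L{\left(X \right)} = - \frac{9}{2 X}$ ($L{\left(X \right)} = - \frac{9}{X + X} = - \frac{9}{2 X}$)
$O{\left(R,F \right)} = \frac{F}{2}$
$a{\left(J,c \right)} = 9 J$ ($a{\left(J,c \right)} = - 2 J \left(- \frac{9}{2 c}\right) c = - 2 - \frac{9 J}{2 c} c = - 2 \left(- \frac{9 J}{2}\right) = 9 J$)
$H{\left(B \right)} = -486$ ($H{\left(B \right)} = -24 + 6 \left(-77\right) = -24 - 462 = -486$)
$H{\left(-41 \right)} + a{\left(O{\left(12,11 \right)},80 \right)} = -486 + 9 \cdot \frac{1}{2} \cdot 11 = -486 + 9 \cdot \frac{11}{2} = -486 + \frac{99}{2} = - \frac{873}{2}$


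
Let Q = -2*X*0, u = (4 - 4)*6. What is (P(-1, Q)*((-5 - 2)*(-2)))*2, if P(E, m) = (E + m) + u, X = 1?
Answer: -28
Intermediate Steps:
u = 0 (u = 0*6 = 0)
Q = 0 (Q = -2*1*0 = -2*0 = 0)
P(E, m) = E + m (P(E, m) = (E + m) + 0 = E + m)
(P(-1, Q)*((-5 - 2)*(-2)))*2 = ((-1 + 0)*((-5 - 2)*(-2)))*2 = -(-7)*(-2)*2 = -1*14*2 = -14*2 = -28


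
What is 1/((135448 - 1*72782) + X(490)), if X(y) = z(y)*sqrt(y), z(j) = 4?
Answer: 31333/1963509858 - 7*sqrt(10)/981754929 ≈ 1.5935e-5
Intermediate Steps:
X(y) = 4*sqrt(y)
1/((135448 - 1*72782) + X(490)) = 1/((135448 - 1*72782) + 4*sqrt(490)) = 1/((135448 - 72782) + 4*(7*sqrt(10))) = 1/(62666 + 28*sqrt(10))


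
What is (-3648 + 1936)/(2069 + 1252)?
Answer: -1712/3321 ≈ -0.51551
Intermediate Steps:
(-3648 + 1936)/(2069 + 1252) = -1712/3321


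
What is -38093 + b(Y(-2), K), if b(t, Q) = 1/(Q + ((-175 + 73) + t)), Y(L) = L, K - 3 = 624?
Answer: -19922638/523 ≈ -38093.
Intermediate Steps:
K = 627 (K = 3 + 624 = 627)
b(t, Q) = 1/(-102 + Q + t) (b(t, Q) = 1/(Q + (-102 + t)) = 1/(-102 + Q + t))
-38093 + b(Y(-2), K) = -38093 + 1/(-102 + 627 - 2) = -38093 + 1/523 = -19922638/523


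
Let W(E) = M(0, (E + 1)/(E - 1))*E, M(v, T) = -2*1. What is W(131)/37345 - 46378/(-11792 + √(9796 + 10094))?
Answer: 10193578763366/2596063331015 + 69567*√2210/69515687 ≈ 3.9736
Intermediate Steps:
M(v, T) = -2
W(E) = -2*E
W(131)/37345 - 46378/(-11792 + √(9796 + 10094)) = -2*131/37345 - 46378/(-11792 + √(9796 + 10094)) = -262*1/37345 - 46378/(-11792 + √19890) = -262/37345 - 46378/(-11792 + 3*√2210)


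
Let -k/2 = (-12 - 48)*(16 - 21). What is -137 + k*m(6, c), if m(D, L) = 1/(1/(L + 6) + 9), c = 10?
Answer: -5893/29 ≈ -203.21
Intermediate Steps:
k = -600 (k = -2*(-12 - 48)*(16 - 21) = -(-120)*(-5) = -2*300 = -600)
m(D, L) = 1/(9 + 1/(6 + L)) (m(D, L) = 1/(1/(6 + L) + 9) = 1/(9 + 1/(6 + L)))
-137 + k*m(6, c) = -137 - 600*(6 + 10)/(55 + 9*10) = -137 - 600*16/(55 + 90) = -137 - 600*16/145 = -137 - 1920/29 = -5893/29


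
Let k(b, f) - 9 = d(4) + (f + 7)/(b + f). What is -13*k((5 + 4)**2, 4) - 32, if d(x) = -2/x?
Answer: -24511/170 ≈ -144.18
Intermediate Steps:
k(b, f) = 17/2 + (7 + f)/(b + f) (k(b, f) = 9 + (-2/4 + (f + 7)/(b + f)) = 9 + (-2*1/4 + (7 + f)/(b + f)) = 9 + (-1/2 + (7 + f)/(b + f)) = 17/2 + (7 + f)/(b + f))
-13*k((5 + 4)**2, 4) - 32 = -13*(14 + 17*(5 + 4)**2 + 19*4)/(2*((5 + 4)**2 + 4)) - 32 = -13*(14 + 17*9**2 + 76)/(2*(9**2 + 4)) - 32 = -13*(14 + 17*81 + 76)/(2*(81 + 4)) - 32 = -13*(14 + 1377 + 76)/(2*85) - 32 = -13*1467/(2*85) - 32 = -13*1467/170 - 32 = -19071/170 - 32 = -24511/170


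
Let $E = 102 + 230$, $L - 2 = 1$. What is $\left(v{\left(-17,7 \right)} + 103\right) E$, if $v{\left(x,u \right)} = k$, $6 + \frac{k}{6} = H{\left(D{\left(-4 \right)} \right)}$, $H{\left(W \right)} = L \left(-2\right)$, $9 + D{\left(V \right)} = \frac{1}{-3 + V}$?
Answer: $10292$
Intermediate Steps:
$L = 3$ ($L = 2 + 1 = 3$)
$E = 332$
$D{\left(V \right)} = -9 + \frac{1}{-3 + V}$
$H{\left(W \right)} = -6$ ($H{\left(W \right)} = 3 \left(-2\right) = -6$)
$k = -72$ ($k = -36 + 6 \left(-6\right) = -36 - 36 = -72$)
$v{\left(x,u \right)} = -72$
$\left(v{\left(-17,7 \right)} + 103\right) E = \left(-72 + 103\right) 332 = 31 \cdot 332 = 10292$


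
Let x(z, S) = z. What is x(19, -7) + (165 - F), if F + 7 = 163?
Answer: 28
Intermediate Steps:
F = 156 (F = -7 + 163 = 156)
x(19, -7) + (165 - F) = 19 + (165 - 1*156) = 19 + (165 - 156) = 19 + 9 = 28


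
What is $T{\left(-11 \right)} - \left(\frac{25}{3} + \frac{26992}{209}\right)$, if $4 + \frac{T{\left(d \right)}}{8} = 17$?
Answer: $- \frac{20993}{627} \approx -33.482$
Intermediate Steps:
$T{\left(d \right)} = 104$ ($T{\left(d \right)} = -32 + 8 \cdot 17 = -32 + 136 = 104$)
$T{\left(-11 \right)} - \left(\frac{25}{3} + \frac{26992}{209}\right) = 104 - \left(\frac{25}{3} + \frac{26992}{209}\right) = 104 - \left(\frac{25}{3} + \frac{112}{\left(-209\right) \left(- \frac{1}{241}\right)}\right) = 104 - \left(\frac{25}{3} + \frac{112}{\frac{209}{241}}\right) = 104 - \frac{86201}{627} = - \frac{20993}{627}$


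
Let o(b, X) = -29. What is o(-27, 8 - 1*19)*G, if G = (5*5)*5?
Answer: -3625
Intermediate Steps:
G = 125 (G = 25*5 = 125)
o(-27, 8 - 1*19)*G = -29*125 = -3625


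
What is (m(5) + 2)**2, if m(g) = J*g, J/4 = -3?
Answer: 3364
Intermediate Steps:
J = -12 (J = 4*(-3) = -12)
m(g) = -12*g
(m(5) + 2)**2 = (-12*5 + 2)**2 = (-60 + 2)**2 = (-58)**2 = 3364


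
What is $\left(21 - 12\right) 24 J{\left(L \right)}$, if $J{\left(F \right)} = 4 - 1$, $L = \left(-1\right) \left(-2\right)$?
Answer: $648$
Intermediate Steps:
$L = 2$
$J{\left(F \right)} = 3$ ($J{\left(F \right)} = 4 - 1 = 3$)
$\left(21 - 12\right) 24 J{\left(L \right)} = \left(21 - 12\right) 24 \cdot 3 = 9 \cdot 24 \cdot 3 = 216 \cdot 3 = 648$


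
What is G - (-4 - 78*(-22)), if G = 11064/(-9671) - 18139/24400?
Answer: -404430132669/235972400 ≈ -1713.9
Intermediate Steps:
G = -445383869/235972400 (G = 11064*(-1/9671) - 18139*1/24400 = -11064/9671 - 18139/24400 = -445383869/235972400 ≈ -1.8874)
G - (-4 - 78*(-22)) = -445383869/235972400 - (-4 - 78*(-22)) = -445383869/235972400 - (-4 + 1716) = -445383869/235972400 - 1*1712 = -445383869/235972400 - 1712 = -404430132669/235972400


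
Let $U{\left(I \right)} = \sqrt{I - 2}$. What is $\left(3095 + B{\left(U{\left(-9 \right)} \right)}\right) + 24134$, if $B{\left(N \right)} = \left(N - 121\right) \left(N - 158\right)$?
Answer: $46336 - 279 i \sqrt{11} \approx 46336.0 - 925.34 i$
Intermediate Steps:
$U{\left(I \right)} = \sqrt{-2 + I}$
$B{\left(N \right)} = \left(-158 + N\right) \left(-121 + N\right)$ ($B{\left(N \right)} = \left(-121 + N\right) \left(-158 + N\right) = \left(-158 + N\right) \left(-121 + N\right)$)
$\left(3095 + B{\left(U{\left(-9 \right)} \right)}\right) + 24134 = \left(3095 + \left(19118 + \left(\sqrt{-2 - 9}\right)^{2} - 279 \sqrt{-2 - 9}\right)\right) + 24134 = \left(3095 + \left(19118 + \left(\sqrt{-11}\right)^{2} - 279 \sqrt{-11}\right)\right) + 24134 = \left(3095 + \left(19118 + \left(i \sqrt{11}\right)^{2} - 279 i \sqrt{11}\right)\right) + 24134 = \left(3095 - \left(-19107 + 279 i \sqrt{11}\right)\right) + 24134 = \left(3095 + \left(19107 - 279 i \sqrt{11}\right)\right) + 24134 = \left(22202 - 279 i \sqrt{11}\right) + 24134 = 46336 - 279 i \sqrt{11}$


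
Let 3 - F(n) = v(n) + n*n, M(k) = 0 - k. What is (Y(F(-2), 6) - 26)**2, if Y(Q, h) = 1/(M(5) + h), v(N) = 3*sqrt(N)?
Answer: 625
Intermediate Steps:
M(k) = -k
F(n) = 3 - n**2 - 3*sqrt(n) (F(n) = 3 - (3*sqrt(n) + n*n) = 3 - (3*sqrt(n) + n**2) = 3 - (n**2 + 3*sqrt(n)) = 3 + (-n**2 - 3*sqrt(n)) = 3 - n**2 - 3*sqrt(n))
Y(Q, h) = 1/(-5 + h) (Y(Q, h) = 1/(-1*5 + h) = 1/(-5 + h))
(Y(F(-2), 6) - 26)**2 = (1/(-5 + 6) - 26)**2 = (1/1 - 26)**2 = (1 - 26)**2 = (-25)**2 = 625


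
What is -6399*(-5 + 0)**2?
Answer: -159975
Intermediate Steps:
-6399*(-5 + 0)**2 = -6399*(-5)**2 = -6399*25 = -159975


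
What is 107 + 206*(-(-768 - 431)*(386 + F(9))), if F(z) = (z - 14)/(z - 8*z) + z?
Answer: 6147687401/63 ≈ 9.7582e+7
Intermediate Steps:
F(z) = z - (-14 + z)/(7*z) (F(z) = (-14 + z)/((-7*z)) + z = (-14 + z)*(-1/(7*z)) + z = -(-14 + z)/(7*z) + z = z - (-14 + z)/(7*z))
107 + 206*(-(-768 - 431)*(386 + F(9))) = 107 + 206*(-(-768 - 431)*(386 + (-1/7 + 9 + 2/9))) = 107 + 206*(-(-1199)*(386 + (-1/7 + 9 + 2*(1/9)))) = 107 + 206*(-(-1199)*(386 + (-1/7 + 9 + 2/9))) = 107 + 206*(-(-1199)*(386 + 572/63)) = 107 + 206*(-(-1199)*24890/63) = 107 + 206*(-1*(-29843110/63)) = 107 + 206*(29843110/63) = 107 + 6147680660/63 = 6147687401/63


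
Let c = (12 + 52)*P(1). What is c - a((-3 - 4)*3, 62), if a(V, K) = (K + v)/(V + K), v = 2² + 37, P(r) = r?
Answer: 2521/41 ≈ 61.488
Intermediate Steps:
v = 41 (v = 4 + 37 = 41)
c = 64 (c = (12 + 52)*1 = 64*1 = 64)
a(V, K) = (41 + K)/(K + V) (a(V, K) = (K + 41)/(V + K) = (41 + K)/(K + V))
c - a((-3 - 4)*3, 62) = 64 - (41 + 62)/(62 + (-3 - 4)*3) = 64 - 103/(62 - 7*3) = 64 - 103/(62 - 21) = 64 - 103/41 = 2521/41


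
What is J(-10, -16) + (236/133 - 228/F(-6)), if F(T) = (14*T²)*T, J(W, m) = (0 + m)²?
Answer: 1234585/4788 ≈ 257.85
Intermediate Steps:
J(W, m) = m²
F(T) = 14*T³
J(-10, -16) + (236/133 - 228/F(-6)) = (-16)² + (236/133 - 228/(14*(-6)³)) = 256 + (236*(1/133) - 228/(14*(-216))) = 256 + (236/133 - 228/(-3024)) = 256 + (236/133 - 228*(-1/3024)) = 256 + (236/133 + 19/252) = 256 + 8857/4788 = 1234585/4788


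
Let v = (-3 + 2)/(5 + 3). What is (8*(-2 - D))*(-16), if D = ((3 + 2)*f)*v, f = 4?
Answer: -64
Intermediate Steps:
v = -1/8 ≈ -0.12500
D = -5/2 (D = ((3 + 2)*4)*(-1/8) = (5*4)*(-1/8) = 20*(-1/8) = -5/2 ≈ -2.5000)
(8*(-2 - D))*(-16) = (8*(-2 - 1*(-5/2)))*(-16) = (8*(-2 + 5/2))*(-16) = (8*(1/2))*(-16) = 4*(-16) = -64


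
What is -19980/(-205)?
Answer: 3996/41 ≈ 97.463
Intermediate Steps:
-19980/(-205) = -19980*(-1)/205 = -370*(-54/205) = 3996/41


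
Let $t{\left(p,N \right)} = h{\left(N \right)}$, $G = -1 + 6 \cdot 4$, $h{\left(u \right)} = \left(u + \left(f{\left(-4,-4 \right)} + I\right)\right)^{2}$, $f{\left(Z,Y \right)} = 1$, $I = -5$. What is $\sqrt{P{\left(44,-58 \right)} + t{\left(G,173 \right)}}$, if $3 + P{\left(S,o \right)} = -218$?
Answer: $2 \sqrt{7085} \approx 168.34$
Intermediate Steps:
$P{\left(S,o \right)} = -221$ ($P{\left(S,o \right)} = -3 - 218 = -221$)
$h{\left(u \right)} = \left(-4 + u\right)^{2}$ ($h{\left(u \right)} = \left(u + \left(1 - 5\right)\right)^{2} = \left(u - 4\right)^{2} = \left(-4 + u\right)^{2}$)
$G = 23$ ($G = -1 + 24 = 23$)
$t{\left(p,N \right)} = \left(-4 + N\right)^{2}$
$\sqrt{P{\left(44,-58 \right)} + t{\left(G,173 \right)}} = \sqrt{-221 + \left(-4 + 173\right)^{2}} = \sqrt{-221 + 169^{2}} = \sqrt{-221 + 28561} = \sqrt{28340} = 2 \sqrt{7085}$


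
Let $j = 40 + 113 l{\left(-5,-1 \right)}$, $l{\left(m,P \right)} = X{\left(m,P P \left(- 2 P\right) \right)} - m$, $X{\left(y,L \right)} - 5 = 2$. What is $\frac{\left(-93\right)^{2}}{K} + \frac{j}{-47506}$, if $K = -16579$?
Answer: $- \frac{217011839}{393800987} \approx -0.55107$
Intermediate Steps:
$X{\left(y,L \right)} = 7$ ($X{\left(y,L \right)} = 5 + 2 = 7$)
$l{\left(m,P \right)} = 7 - m$
$j = 1396$ ($j = 40 + 113 \left(7 - -5\right) = 40 + 113 \left(7 + 5\right) = 40 + 113 \cdot 12 = 40 + 1356 = 1396$)
$\frac{\left(-93\right)^{2}}{K} + \frac{j}{-47506} = \frac{\left(-93\right)^{2}}{-16579} + \frac{1396}{-47506} = 8649 \left(- \frac{1}{16579}\right) + 1396 \left(- \frac{1}{47506}\right) = - \frac{8649}{16579} - \frac{698}{23753} = - \frac{217011839}{393800987}$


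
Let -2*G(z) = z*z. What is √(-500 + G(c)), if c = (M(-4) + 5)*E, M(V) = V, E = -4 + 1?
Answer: I*√2018/2 ≈ 22.461*I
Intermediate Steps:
E = -3
c = -3 (c = (-4 + 5)*(-3) = 1*(-3) = -3)
G(z) = -z²/2 (G(z) = -z*z/2 = -z²/2)
√(-500 + G(c)) = √(-500 - ½*(-3)²) = √(-500 - ½*9) = √(-500 - 9/2) = √(-1009/2) = I*√2018/2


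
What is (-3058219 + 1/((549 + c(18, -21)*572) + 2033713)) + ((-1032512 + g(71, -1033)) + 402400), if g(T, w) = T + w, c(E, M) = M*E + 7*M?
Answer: -6397093868865/1733962 ≈ -3.6893e+6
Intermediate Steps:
c(E, M) = 7*M + E*M (c(E, M) = E*M + 7*M = 7*M + E*M)
(-3058219 + 1/((549 + c(18, -21)*572) + 2033713)) + ((-1032512 + g(71, -1033)) + 402400) = (-3058219 + 1/((549 - 21*(7 + 18)*572) + 2033713)) + ((-1032512 + (71 - 1033)) + 402400) = (-3058219 + 1/((549 - 21*25*572) + 2033713)) + ((-1032512 - 962) + 402400) = (-3058219 + 1/((549 - 525*572) + 2033713)) + (-1033474 + 402400) = (-3058219 + 1/((549 - 300300) + 2033713)) - 631074 = (-3058219 + 1/(-299751 + 2033713)) - 631074 = (-3058219 + 1/1733962) - 631074 = -5302835533677/1733962 - 631074 = -6397093868865/1733962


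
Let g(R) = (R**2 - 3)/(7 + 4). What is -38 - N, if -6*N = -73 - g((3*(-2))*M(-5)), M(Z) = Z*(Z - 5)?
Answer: -46654/33 ≈ -1413.8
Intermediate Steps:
M(Z) = Z*(-5 + Z)
g(R) = -3/11 + R**2/11 (g(R) = (-3 + R**2)/11 = (-3 + R**2)*(1/11) = -3/11 + R**2/11)
N = 45400/33 (N = -(-73 - (-3/11 + ((3*(-2))*(-5*(-5 - 5)))**2/11))/6 = -(-73 - (-3/11 + (-(-30)*(-10))**2/11))/6 = -(-73 - (-3/11 + (-6*50)**2/11))/6 = -(-73 - (-3/11 + (1/11)*(-300)**2))/6 = -(-73 - (-3/11 + (1/11)*90000))/6 = -(-73 - (-3/11 + 90000/11))/6 = -(-73 - 1*89997/11)/6 = -(-73 - 89997/11)/6 = -1/6*(-90800/11) = 45400/33 ≈ 1375.8)
-38 - N = -38 - 1*45400/33 = -38 - 45400/33 = -46654/33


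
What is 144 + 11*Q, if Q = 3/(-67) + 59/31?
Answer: 341548/2077 ≈ 164.44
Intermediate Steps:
Q = 3860/2077 (Q = 3*(-1/67) + 59*(1/31) = -3/67 + 59/31 = 3860/2077 ≈ 1.8584)
144 + 11*Q = 144 + 11*(3860/2077) = 144 + 42460/2077 = 341548/2077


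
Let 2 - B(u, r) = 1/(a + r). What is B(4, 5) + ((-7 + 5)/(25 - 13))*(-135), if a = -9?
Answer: 99/4 ≈ 24.750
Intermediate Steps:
B(u, r) = 2 - 1/(-9 + r)
B(4, 5) + ((-7 + 5)/(25 - 13))*(-135) = (-19 + 2*5)/(-9 + 5) + ((-7 + 5)/(25 - 13))*(-135) = (-19 + 10)/(-4) - 2/12*(-135) = -1/4*(-9) - 2*1/12*(-135) = 9/4 - 1/6*(-135) = 9/4 + 45/2 = 99/4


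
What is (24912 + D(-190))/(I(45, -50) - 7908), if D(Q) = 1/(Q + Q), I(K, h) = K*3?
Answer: -9466559/2953740 ≈ -3.2049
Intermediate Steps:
I(K, h) = 3*K
D(Q) = 1/(2*Q)
(24912 + D(-190))/(I(45, -50) - 7908) = (24912 + (½)/(-190))/(3*45 - 7908) = (24912 + (½)*(-1/190))/(135 - 7908) = (24912 - 1/380)/(-7773) = (9466559/380)*(-1/7773) = -9466559/2953740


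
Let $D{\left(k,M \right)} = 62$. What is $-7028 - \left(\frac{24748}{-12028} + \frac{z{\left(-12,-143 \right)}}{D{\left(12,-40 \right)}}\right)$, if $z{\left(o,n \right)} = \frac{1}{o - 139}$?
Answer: $- \frac{6380356621}{908114} \approx -7025.9$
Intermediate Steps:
$z{\left(o,n \right)} = \frac{1}{-139 + o}$
$-7028 - \left(\frac{24748}{-12028} + \frac{z{\left(-12,-143 \right)}}{D{\left(12,-40 \right)}}\right) = -7028 - \left(\frac{24748}{-12028} + \frac{1}{\left(-139 - 12\right) 62}\right) = -7028 - \left(24748 \left(- \frac{1}{12028}\right) + \frac{1}{-151} \cdot \frac{1}{62}\right) = -7028 - \left(- \frac{6187}{3007} - \frac{1}{9362}\right) = -7028 - - \frac{1868571}{908114} = -7028 + \frac{1868571}{908114} = - \frac{6380356621}{908114}$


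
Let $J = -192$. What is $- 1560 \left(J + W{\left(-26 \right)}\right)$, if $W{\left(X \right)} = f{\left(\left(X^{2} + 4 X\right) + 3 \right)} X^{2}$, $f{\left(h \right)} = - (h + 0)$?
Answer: $606671520$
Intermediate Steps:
$f{\left(h \right)} = - h$
$W{\left(X \right)} = X^{2} \left(-3 - X^{2} - 4 X\right)$ ($W{\left(X \right)} = - (\left(X^{2} + 4 X\right) + 3) X^{2} = - (3 + X^{2} + 4 X) X^{2} = \left(-3 - X^{2} - 4 X\right) X^{2} = X^{2} \left(-3 - X^{2} - 4 X\right)$)
$- 1560 \left(J + W{\left(-26 \right)}\right) = - 1560 \left(-192 + \left(-26\right)^{2} \left(-3 - \left(-26\right)^{2} - -104\right)\right) = - 1560 \left(-192 + 676 \left(-3 - 676 + 104\right)\right) = - 1560 \left(-192 + 676 \left(-575\right)\right) = - 1560 \left(-192 - 388700\right) = \left(-1560\right) \left(-388892\right) = 606671520$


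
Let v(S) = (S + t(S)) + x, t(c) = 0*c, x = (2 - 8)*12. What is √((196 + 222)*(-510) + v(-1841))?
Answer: I*√215093 ≈ 463.78*I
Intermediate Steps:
x = -72 (x = -6*12 = -72)
t(c) = 0
v(S) = -72 + S (v(S) = (S + 0) - 72 = S - 72 = -72 + S)
√((196 + 222)*(-510) + v(-1841)) = √((196 + 222)*(-510) + (-72 - 1841)) = √(418*(-510) - 1913) = √(-213180 - 1913) = √(-215093) = I*√215093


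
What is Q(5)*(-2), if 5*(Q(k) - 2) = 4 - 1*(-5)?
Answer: -38/5 ≈ -7.6000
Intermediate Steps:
Q(k) = 19/5 (Q(k) = 2 + (4 - 1*(-5))/5 = 2 + (4 + 5)/5 = 2 + (⅕)*9 = 2 + 9/5 = 19/5)
Q(5)*(-2) = (19/5)*(-2) = -38/5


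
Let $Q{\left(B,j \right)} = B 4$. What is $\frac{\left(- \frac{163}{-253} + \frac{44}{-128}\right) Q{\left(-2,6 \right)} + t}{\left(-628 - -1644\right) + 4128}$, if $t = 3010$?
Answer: $\frac{3043687}{5205728} \approx 0.58468$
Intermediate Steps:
$Q{\left(B,j \right)} = 4 B$
$\frac{\left(- \frac{163}{-253} + \frac{44}{-128}\right) Q{\left(-2,6 \right)} + t}{\left(-628 - -1644\right) + 4128} = \frac{\left(- \frac{163}{-253} + \frac{44}{-128}\right) 4 \left(-2\right) + 3010}{\left(-628 - -1644\right) + 4128} = \frac{\left(\left(-163\right) \left(- \frac{1}{253}\right) + 44 \left(- \frac{1}{128}\right)\right) \left(-8\right) + 3010}{\left(-628 + 1644\right) + 4128} = \frac{\left(\frac{163}{253} - \frac{11}{32}\right) \left(-8\right) + 3010}{1016 + 4128} = \frac{\frac{2433}{8096} \left(-8\right) + 3010}{5144} = \left(- \frac{2433}{1012} + 3010\right) \frac{1}{5144} = \frac{3043687}{1012} \cdot \frac{1}{5144} = \frac{3043687}{5205728}$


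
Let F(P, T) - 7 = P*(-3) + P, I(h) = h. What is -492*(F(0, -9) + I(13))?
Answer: -9840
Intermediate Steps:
F(P, T) = 7 - 2*P (F(P, T) = 7 + (P*(-3) + P) = 7 + (-3*P + P) = 7 - 2*P)
-492*(F(0, -9) + I(13)) = -492*((7 - 2*0) + 13) = -492*((7 + 0) + 13) = -492*(7 + 13) = -492*20 = -9840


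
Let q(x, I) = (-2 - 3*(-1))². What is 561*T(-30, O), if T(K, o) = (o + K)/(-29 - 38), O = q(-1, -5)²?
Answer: 16269/67 ≈ 242.82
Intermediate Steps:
q(x, I) = 1 (q(x, I) = (-2 + 3)² = 1² = 1)
O = 1 (O = 1² = 1)
T(K, o) = -K/67 - o/67 (T(K, o) = (K + o)/(-67) = (K + o)*(-1/67) = -K/67 - o/67)
561*T(-30, O) = 561*(-1/67*(-30) - 1/67*1) = 561*(30/67 - 1/67) = 561*(29/67) = 16269/67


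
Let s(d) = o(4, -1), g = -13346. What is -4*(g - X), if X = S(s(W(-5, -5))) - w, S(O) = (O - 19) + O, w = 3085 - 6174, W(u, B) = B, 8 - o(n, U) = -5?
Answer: 65768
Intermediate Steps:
o(n, U) = 13 (o(n, U) = 8 - 1*(-5) = 8 + 5 = 13)
s(d) = 13
w = -3089
S(O) = -19 + 2*O (S(O) = (-19 + O) + O = -19 + 2*O)
X = 3096 (X = (-19 + 2*13) - 1*(-3089) = (-19 + 26) + 3089 = 7 + 3089 = 3096)
-4*(g - X) = -4*(-13346 - 1*3096) = -4*(-13346 - 3096) = -4*(-16442) = 65768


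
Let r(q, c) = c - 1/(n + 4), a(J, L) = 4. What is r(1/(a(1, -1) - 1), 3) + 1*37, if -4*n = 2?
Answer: 278/7 ≈ 39.714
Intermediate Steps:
n = -½ (n = -¼*2 = -½ ≈ -0.50000)
r(q, c) = -2/7 + c (r(q, c) = c - 1/(-½ + 4) = c - 1/7/2 = c - 1*2/7 = c - 2/7 = -2/7 + c)
r(1/(a(1, -1) - 1), 3) + 1*37 = (-2/7 + 3) + 1*37 = 19/7 + 37 = 278/7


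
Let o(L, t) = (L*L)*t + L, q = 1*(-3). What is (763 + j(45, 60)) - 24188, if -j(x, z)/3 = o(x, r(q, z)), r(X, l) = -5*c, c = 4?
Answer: 97940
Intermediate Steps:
q = -3
r(X, l) = -20 (r(X, l) = -5*4 = -20)
o(L, t) = L + t*L**2 (o(L, t) = L**2*t + L = t*L**2 + L = L + t*L**2)
j(x, z) = -3*x*(1 - 20*x) (j(x, z) = -3*x*(1 + x*(-20)) = -3*x*(1 - 20*x))
(763 + j(45, 60)) - 24188 = (763 + 3*45*(-1 + 20*45)) - 24188 = (763 + 3*45*(-1 + 900)) - 24188 = (763 + 3*45*899) - 24188 = (763 + 121365) - 24188 = 122128 - 24188 = 97940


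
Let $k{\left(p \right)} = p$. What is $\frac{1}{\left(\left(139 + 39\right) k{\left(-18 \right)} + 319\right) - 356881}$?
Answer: $- \frac{1}{359766} \approx -2.7796 \cdot 10^{-6}$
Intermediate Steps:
$\frac{1}{\left(\left(139 + 39\right) k{\left(-18 \right)} + 319\right) - 356881} = \frac{1}{\left(\left(139 + 39\right) \left(-18\right) + 319\right) - 356881} = \frac{1}{\left(178 \left(-18\right) + 319\right) - 356881} = \frac{1}{\left(-3204 + 319\right) - 356881} = \frac{1}{-2885 - 356881} = \frac{1}{-359766} = - \frac{1}{359766}$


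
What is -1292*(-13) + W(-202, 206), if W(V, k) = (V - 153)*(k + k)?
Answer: -129464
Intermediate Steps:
W(V, k) = 2*k*(-153 + V) (W(V, k) = (-153 + V)*(2*k) = 2*k*(-153 + V))
-1292*(-13) + W(-202, 206) = -1292*(-13) + 2*206*(-153 - 202) = 16796 + 2*206*(-355) = 16796 - 146260 = -129464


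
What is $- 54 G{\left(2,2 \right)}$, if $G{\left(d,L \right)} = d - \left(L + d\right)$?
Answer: $108$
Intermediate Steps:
$G{\left(d,L \right)} = - L$ ($G{\left(d,L \right)} = d - \left(L + d\right) = - L$)
$- 54 G{\left(2,2 \right)} = - 54 \left(\left(-1\right) 2\right) = \left(-54\right) \left(-2\right) = 108$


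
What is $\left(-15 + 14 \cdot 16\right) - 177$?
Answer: $32$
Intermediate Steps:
$\left(-15 + 14 \cdot 16\right) - 177 = \left(-15 + 224\right) - 177 = 209 - 177 = 32$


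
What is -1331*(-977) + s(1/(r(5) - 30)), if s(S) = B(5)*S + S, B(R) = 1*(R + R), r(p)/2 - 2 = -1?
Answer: 36410825/28 ≈ 1.3004e+6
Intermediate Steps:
r(p) = 2 (r(p) = 4 + 2*(-1) = 4 - 2 = 2)
B(R) = 2*R (B(R) = 1*(2*R) = 2*R)
s(S) = 11*S (s(S) = (2*5)*S + S = 10*S + S = 11*S)
-1331*(-977) + s(1/(r(5) - 30)) = -1331*(-977) + 11/(2 - 30) = 1300387 + 11/(-28) = 1300387 + 11*(-1/28) = 1300387 - 11/28 = 36410825/28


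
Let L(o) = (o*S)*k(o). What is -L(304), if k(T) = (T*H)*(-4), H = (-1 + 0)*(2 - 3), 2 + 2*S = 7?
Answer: 924160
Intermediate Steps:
S = 5/2 (S = -1 + (1/2)*7 = -1 + 7/2 = 5/2 ≈ 2.5000)
H = 1 (H = -1*(-1) = 1)
k(T) = -4*T (k(T) = (T*1)*(-4) = T*(-4) = -4*T)
L(o) = -10*o**2 (L(o) = (o*(5/2))*(-4*o) = (5*o/2)*(-4*o) = -10*o**2)
-L(304) = -(-10)*304**2 = -(-10)*92416 = -1*(-924160) = 924160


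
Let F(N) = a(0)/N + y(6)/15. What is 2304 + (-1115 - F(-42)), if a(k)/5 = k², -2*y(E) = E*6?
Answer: 5951/5 ≈ 1190.2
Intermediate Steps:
y(E) = -3*E (y(E) = -E*6/2 = -3*E)
a(k) = 5*k²
F(N) = -6/5 (F(N) = (5*0²)/N - 3*6/15 = (5*0)/N - 18*1/15 = 0/N - 6/5 = 0 - 6/5 = -6/5)
2304 + (-1115 - F(-42)) = 2304 + (-1115 - 1*(-6/5)) = 2304 + (-1115 + 6/5) = 2304 - 5569/5 = 5951/5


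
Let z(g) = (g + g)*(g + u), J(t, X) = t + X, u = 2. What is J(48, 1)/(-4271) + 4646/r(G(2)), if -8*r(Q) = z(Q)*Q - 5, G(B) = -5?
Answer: 158736933/662005 ≈ 239.78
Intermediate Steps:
J(t, X) = X + t
z(g) = 2*g*(2 + g) (z(g) = (g + g)*(g + 2) = (2*g)*(2 + g) = 2*g*(2 + g))
r(Q) = 5/8 - Q²*(2 + Q)/4 (r(Q) = -((2*Q*(2 + Q))*Q - 5)/8 = -(2*Q²*(2 + Q) - 5)/8 = -(-5 + 2*Q²*(2 + Q))/8 = 5/8 - Q²*(2 + Q)/4)
J(48, 1)/(-4271) + 4646/r(G(2)) = (1 + 48)/(-4271) + 4646/(5/8 - ¼*(-5)²*(2 - 5)) = 49*(-1/4271) + 4646/(5/8 - ¼*25*(-3)) = -49/4271 + 4646/(5/8 + 75/4) = -49/4271 + 4646/(155/8) = -49/4271 + 4646*(8/155) = -49/4271 + 37168/155 = 158736933/662005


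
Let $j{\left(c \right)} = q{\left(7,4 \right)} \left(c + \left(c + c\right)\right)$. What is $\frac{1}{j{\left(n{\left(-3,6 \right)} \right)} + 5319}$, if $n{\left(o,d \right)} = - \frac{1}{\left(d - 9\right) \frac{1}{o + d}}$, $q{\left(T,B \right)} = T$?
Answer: $\frac{1}{5340} \approx 0.00018727$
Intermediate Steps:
$n{\left(o,d \right)} = - \frac{d + o}{-9 + d}$ ($n{\left(o,d \right)} = - \frac{1}{\left(-9 + d\right) \frac{1}{d + o}} = - \frac{1}{\frac{1}{d + o} \left(-9 + d\right)} = - \frac{d + o}{-9 + d}$)
$j{\left(c \right)} = 21 c$ ($j{\left(c \right)} = 7 \left(c + \left(c + c\right)\right) = 7 \left(c + 2 c\right) = 7 \cdot 3 c = 21 c$)
$\frac{1}{j{\left(n{\left(-3,6 \right)} \right)} + 5319} = \frac{1}{21 \frac{\left(-1\right) 6 - -3}{-9 + 6} + 5319} = \frac{1}{21 \frac{-6 + 3}{-3} + 5319} = \frac{1}{21 \left(\left(- \frac{1}{3}\right) \left(-3\right)\right) + 5319} = \frac{1}{21 \cdot 1 + 5319} = \frac{1}{21 + 5319} = \frac{1}{5340}$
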